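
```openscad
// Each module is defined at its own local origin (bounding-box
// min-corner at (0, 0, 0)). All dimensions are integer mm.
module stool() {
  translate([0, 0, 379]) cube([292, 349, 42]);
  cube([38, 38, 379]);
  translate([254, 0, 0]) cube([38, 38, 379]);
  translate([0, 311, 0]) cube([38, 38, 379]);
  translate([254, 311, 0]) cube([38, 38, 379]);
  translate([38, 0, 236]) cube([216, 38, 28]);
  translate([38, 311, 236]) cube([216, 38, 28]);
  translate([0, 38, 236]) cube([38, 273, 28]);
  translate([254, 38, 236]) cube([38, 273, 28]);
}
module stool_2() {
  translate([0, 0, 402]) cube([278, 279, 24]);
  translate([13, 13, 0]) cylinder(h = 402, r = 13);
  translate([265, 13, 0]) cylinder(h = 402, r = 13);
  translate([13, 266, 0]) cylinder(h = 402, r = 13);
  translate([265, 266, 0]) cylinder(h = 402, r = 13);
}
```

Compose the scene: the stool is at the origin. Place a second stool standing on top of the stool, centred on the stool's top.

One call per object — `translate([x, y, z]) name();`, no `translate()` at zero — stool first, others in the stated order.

stool();
translate([7, 35, 421]) stool_2();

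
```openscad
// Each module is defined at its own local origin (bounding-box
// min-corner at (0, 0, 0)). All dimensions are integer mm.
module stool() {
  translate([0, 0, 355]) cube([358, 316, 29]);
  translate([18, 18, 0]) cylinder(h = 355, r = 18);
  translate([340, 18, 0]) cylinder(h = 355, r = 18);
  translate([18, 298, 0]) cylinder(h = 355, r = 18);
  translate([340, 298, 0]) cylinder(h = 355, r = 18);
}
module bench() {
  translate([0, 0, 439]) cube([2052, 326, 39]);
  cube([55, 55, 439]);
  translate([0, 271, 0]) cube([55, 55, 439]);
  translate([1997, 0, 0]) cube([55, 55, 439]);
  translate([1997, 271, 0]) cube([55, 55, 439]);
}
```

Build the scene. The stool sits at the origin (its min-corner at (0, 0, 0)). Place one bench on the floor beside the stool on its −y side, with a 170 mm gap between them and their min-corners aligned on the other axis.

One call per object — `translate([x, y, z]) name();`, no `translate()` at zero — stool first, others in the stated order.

stool();
translate([0, -496, 0]) bench();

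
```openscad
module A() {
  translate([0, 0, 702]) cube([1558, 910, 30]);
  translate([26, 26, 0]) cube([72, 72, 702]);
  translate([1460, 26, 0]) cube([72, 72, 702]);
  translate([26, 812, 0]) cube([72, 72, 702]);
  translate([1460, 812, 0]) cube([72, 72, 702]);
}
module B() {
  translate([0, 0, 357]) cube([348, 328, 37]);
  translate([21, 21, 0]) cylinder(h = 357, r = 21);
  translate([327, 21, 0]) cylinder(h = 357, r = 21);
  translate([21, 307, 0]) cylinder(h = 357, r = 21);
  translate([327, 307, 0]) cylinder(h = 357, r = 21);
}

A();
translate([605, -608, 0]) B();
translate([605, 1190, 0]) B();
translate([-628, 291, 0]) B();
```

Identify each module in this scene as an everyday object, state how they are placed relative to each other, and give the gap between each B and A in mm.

Each stool's nearest face is 280 mm from the table's bounding box.

A is a table. B is a stool. Three stools sit around the table at the −y, +y, −x sides. The gap between each stool and the table is 280 mm.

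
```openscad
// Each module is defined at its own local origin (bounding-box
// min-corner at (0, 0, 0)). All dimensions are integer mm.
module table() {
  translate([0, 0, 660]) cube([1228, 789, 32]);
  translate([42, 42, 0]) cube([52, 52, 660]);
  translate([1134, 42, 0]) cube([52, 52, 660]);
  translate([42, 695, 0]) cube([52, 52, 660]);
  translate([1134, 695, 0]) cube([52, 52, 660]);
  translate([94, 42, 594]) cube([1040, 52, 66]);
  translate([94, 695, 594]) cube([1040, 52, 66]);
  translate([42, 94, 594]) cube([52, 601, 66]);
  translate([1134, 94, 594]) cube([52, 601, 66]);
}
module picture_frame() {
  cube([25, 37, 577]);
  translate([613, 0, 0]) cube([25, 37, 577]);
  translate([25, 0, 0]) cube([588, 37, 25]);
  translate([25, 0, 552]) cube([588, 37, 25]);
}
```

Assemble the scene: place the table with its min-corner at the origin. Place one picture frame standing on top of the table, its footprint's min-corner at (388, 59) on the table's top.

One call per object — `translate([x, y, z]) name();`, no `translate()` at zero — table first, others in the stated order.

table();
translate([388, 59, 692]) picture_frame();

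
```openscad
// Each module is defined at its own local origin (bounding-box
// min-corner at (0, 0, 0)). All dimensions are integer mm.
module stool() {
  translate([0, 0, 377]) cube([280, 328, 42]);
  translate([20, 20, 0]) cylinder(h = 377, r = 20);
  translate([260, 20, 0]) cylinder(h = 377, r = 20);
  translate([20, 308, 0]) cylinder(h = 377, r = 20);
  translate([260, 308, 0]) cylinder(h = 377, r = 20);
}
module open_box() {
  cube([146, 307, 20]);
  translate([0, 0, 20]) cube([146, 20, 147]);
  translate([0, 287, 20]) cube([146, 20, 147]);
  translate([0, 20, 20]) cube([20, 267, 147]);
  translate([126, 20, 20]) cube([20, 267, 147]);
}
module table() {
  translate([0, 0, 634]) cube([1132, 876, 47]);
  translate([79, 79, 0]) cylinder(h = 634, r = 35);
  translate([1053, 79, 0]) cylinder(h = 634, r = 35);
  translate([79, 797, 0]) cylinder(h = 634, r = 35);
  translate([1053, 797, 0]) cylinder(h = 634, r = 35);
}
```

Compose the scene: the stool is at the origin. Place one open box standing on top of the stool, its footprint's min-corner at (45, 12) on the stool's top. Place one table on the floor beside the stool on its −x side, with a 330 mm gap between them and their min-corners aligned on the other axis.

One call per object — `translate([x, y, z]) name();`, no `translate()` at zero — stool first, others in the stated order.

stool();
translate([45, 12, 419]) open_box();
translate([-1462, 0, 0]) table();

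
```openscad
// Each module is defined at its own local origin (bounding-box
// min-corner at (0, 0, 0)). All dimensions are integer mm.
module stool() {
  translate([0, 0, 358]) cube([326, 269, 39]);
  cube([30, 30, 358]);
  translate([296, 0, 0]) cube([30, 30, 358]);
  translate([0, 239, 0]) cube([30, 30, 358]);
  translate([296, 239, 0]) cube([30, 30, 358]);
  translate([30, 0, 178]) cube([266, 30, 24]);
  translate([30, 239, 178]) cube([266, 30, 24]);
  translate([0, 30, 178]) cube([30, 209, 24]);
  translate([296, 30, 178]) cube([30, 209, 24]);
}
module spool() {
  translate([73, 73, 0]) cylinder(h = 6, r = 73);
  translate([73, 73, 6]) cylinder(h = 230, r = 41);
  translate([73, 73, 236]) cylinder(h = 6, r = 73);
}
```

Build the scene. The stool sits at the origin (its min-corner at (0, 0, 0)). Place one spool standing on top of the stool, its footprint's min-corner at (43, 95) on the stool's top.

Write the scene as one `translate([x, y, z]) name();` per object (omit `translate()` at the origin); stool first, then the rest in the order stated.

stool();
translate([43, 95, 397]) spool();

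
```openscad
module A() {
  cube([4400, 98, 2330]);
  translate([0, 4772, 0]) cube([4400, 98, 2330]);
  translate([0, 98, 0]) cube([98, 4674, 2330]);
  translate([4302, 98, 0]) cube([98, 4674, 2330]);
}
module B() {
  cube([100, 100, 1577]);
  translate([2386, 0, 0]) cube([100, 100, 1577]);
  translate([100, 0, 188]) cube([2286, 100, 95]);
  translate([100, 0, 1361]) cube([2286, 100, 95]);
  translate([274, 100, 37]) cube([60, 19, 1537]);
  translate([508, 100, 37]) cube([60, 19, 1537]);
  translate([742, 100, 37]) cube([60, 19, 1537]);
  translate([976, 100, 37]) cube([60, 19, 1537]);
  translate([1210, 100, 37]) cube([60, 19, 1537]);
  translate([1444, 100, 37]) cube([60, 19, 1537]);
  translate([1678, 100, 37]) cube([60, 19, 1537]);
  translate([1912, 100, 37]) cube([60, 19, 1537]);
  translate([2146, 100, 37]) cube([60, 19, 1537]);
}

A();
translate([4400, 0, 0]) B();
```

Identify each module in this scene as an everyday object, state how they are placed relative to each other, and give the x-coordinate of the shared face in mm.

The house frame's +x face and the fence section's −x face are both at x = 4400 mm.

A is a house frame. B is a fence section. The fence section is against the house frame's +x side, with their −y faces flush. The x-coordinate of the shared face is 4400 mm.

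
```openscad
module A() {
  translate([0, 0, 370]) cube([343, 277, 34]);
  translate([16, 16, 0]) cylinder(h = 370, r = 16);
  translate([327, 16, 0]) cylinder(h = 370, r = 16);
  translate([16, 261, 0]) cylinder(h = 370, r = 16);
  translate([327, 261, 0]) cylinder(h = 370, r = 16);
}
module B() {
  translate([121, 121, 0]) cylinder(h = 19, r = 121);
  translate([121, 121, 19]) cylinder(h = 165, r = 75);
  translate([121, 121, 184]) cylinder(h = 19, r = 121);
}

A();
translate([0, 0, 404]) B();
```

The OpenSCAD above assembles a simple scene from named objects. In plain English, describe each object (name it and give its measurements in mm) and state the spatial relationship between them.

A is a four-legged stool. The seat is 343×277 mm, 34 mm thick, top at z = 404 mm. It stands on four round legs, each 32 mm in diameter, from z = 0 to the seat underside, each leg's axis is inset half a diameter from the nearest pair of seat edges (so the leg's bounding box is flush with the corner).

B is a spool: two coaxial disc flanges of radius 121 mm and thickness 19 mm, joined by a core cylinder of radius 75 mm and height 165 mm. The lower flange rests on z = 0 and the three cylinders share a vertical axis.

The spool is on top of the stool.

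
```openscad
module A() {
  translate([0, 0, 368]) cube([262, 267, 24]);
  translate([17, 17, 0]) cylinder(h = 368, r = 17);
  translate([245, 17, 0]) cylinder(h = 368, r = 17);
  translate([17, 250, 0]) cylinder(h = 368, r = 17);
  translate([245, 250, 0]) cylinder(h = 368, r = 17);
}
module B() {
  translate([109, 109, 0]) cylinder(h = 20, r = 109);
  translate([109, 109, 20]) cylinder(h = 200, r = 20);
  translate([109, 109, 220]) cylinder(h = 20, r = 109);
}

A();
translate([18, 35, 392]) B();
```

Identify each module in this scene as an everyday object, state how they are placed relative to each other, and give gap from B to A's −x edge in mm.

A is a stool. B is a spool. The spool is on top of the stool. The gap from the spool to the stool's −x edge is 18 mm.

The spool's min-x is at 18; the stool's min-x is 0; gap = 18 mm.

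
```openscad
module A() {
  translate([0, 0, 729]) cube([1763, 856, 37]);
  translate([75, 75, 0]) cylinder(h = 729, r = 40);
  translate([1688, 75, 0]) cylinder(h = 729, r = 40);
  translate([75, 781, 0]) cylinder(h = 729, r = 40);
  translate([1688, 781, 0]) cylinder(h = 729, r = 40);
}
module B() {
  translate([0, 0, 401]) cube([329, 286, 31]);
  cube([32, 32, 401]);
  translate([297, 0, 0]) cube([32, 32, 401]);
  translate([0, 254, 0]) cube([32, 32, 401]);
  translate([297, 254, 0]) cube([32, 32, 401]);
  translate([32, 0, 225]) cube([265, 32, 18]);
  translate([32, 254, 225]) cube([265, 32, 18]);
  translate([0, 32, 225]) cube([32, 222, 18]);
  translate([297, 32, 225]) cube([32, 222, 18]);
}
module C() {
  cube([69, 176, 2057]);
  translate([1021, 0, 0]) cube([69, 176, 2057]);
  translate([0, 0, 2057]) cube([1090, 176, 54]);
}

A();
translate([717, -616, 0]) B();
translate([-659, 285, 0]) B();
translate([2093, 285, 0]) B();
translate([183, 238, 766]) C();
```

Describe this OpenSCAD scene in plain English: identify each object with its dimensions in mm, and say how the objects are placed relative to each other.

A is a table: top 1763 mm (x) × 856 mm (y), 37 mm thick, upper face at z = 766 mm, on four round legs of 80 mm diameter, each leg's bounding box inset 35 mm from the nearest pair of top edges, running from z = 0 to the bottom of the top.

B is a four-legged stool. The seat is 329×286 mm, 31 mm thick, top at z = 432 mm. It stands on four square legs, each 32×32 mm in cross-section, from z = 0 to the seat underside, each flush with a corner of the seat. Four stretchers, 32 mm wide and 18 mm tall, connect adjacent legs with their undersides at z = 225 mm, each running between the inner faces of the legs it joins and aligned with the legs' outer faces on the other axis.

C is a rectangular door frame: two vertical jambs of 69×176 mm section, 2057 mm tall, with a clear opening 952 mm wide between their inner faces. A header 54 mm tall and 176 mm deep lies on top of the jambs and spans the full outside width.

Three stools sit around the table at the −y, −x, +x sides. The door frame is on top of the table.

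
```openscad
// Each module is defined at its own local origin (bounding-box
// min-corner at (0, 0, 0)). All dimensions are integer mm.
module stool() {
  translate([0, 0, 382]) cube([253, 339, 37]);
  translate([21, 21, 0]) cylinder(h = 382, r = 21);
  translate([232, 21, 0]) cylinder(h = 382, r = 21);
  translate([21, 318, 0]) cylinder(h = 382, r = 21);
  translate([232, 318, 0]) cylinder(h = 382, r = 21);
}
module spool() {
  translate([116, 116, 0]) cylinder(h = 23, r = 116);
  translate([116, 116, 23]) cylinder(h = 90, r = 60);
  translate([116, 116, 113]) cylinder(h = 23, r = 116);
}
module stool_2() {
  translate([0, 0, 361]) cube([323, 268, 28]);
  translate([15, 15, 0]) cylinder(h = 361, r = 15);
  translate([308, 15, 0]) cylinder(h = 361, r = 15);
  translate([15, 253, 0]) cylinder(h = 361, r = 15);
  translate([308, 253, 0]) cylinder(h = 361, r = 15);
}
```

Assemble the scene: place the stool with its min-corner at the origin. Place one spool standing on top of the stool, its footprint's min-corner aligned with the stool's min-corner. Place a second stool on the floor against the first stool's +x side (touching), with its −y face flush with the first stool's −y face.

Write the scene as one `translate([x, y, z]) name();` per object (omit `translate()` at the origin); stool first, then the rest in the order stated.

stool();
translate([0, 0, 419]) spool();
translate([253, 0, 0]) stool_2();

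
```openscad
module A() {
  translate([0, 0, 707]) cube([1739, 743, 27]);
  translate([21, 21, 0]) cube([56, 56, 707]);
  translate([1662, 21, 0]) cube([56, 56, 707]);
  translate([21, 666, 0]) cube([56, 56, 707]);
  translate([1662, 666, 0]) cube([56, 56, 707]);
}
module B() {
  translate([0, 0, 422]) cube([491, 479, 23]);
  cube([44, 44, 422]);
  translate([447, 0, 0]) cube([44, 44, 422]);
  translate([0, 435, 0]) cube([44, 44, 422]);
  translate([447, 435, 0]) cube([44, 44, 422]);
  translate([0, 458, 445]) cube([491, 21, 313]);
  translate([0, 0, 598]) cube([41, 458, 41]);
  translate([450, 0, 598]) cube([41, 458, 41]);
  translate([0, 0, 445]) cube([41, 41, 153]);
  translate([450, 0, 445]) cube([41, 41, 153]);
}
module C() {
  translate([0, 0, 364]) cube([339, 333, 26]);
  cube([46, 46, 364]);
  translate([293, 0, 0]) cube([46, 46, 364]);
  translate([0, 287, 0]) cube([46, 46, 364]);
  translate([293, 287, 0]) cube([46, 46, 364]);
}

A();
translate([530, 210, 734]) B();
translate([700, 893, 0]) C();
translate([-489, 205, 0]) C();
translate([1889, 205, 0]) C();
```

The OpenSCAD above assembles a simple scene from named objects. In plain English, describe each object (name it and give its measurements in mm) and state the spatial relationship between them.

A is a table: top 1739 mm (x) × 743 mm (y), 27 mm thick, upper face at z = 734 mm, on four 56×56 mm square legs, each inset 21 mm from the nearest pair of top edges, running from z = 0 to the bottom of the top.

B is a chair. The seat is a 491×479×23 mm slab with its top at z = 445 mm, on four 44×44 mm corner legs (flush with the seat edges, standing on z = 0). A flat backrest 21 mm thick, 313 mm tall, spans the full seat width and rises from the seat top along its +y edge, rear face flush with the rear of the seat. Two armrests of 41×41 mm section run along each side from the seat's front edge to the front of the backrest, top faces 194 mm above the seat top and outer faces flush with the seat's x-edges; a 41×41 mm post under the front of each armrest stands on the seat at the front corner.

C is a four-legged stool. The seat is a 339×333×26 mm slab whose top surface is at z = 390 mm; four square legs, each 46×46 mm in cross-section, run from the floor (z = 0) to the underside of the seat, each flush with a corner of the seat.

The chair is on top of the table. Three stools sit around the table at the +y, −x, +x sides.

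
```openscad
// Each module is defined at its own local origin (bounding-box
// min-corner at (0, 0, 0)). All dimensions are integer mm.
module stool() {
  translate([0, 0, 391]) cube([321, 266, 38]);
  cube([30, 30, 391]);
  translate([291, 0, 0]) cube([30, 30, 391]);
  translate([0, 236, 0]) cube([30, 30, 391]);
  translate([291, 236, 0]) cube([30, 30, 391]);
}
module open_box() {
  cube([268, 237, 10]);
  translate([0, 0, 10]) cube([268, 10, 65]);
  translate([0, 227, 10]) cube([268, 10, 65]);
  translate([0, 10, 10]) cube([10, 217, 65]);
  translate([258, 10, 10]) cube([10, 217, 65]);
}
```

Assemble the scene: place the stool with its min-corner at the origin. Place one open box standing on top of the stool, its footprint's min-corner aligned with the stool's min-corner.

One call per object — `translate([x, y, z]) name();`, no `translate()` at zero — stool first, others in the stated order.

stool();
translate([0, 0, 429]) open_box();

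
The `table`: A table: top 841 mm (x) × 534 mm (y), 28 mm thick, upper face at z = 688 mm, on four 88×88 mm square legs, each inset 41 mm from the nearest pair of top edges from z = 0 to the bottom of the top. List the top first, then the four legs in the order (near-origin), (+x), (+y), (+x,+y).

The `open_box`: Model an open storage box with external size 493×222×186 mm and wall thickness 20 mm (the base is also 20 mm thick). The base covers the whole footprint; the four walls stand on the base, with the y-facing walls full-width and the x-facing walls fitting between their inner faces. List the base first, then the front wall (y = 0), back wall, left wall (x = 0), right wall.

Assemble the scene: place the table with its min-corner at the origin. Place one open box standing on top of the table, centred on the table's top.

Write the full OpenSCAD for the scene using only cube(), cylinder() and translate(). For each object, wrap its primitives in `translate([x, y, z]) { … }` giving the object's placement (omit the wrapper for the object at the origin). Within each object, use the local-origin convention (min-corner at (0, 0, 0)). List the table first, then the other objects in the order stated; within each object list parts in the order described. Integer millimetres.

translate([0, 0, 660]) cube([841, 534, 28]);
translate([41, 41, 0]) cube([88, 88, 660]);
translate([712, 41, 0]) cube([88, 88, 660]);
translate([41, 405, 0]) cube([88, 88, 660]);
translate([712, 405, 0]) cube([88, 88, 660]);
translate([174, 156, 688]) {
  cube([493, 222, 20]);
  translate([0, 0, 20]) cube([493, 20, 166]);
  translate([0, 202, 20]) cube([493, 20, 166]);
  translate([0, 20, 20]) cube([20, 182, 166]);
  translate([473, 20, 20]) cube([20, 182, 166]);
}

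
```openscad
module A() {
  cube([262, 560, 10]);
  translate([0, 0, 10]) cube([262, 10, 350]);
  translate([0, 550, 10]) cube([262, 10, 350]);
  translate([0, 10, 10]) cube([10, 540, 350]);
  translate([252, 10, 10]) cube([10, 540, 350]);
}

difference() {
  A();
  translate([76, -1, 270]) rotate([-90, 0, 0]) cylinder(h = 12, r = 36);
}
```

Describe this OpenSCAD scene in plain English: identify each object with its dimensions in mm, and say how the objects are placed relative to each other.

A is an open-topped rectangular box: outside dimensions 262×560×360 mm, with a uniform wall and base thickness of 10 mm. The base is a full 262×560 slab on the floor; four walls sit on top of the base. The front and back walls (the −y and +y sides) span the full width; the two side walls fit between them.

The open box has a circular hole of radius 36 mm through its front wall, centred at (x = 76, z = 270).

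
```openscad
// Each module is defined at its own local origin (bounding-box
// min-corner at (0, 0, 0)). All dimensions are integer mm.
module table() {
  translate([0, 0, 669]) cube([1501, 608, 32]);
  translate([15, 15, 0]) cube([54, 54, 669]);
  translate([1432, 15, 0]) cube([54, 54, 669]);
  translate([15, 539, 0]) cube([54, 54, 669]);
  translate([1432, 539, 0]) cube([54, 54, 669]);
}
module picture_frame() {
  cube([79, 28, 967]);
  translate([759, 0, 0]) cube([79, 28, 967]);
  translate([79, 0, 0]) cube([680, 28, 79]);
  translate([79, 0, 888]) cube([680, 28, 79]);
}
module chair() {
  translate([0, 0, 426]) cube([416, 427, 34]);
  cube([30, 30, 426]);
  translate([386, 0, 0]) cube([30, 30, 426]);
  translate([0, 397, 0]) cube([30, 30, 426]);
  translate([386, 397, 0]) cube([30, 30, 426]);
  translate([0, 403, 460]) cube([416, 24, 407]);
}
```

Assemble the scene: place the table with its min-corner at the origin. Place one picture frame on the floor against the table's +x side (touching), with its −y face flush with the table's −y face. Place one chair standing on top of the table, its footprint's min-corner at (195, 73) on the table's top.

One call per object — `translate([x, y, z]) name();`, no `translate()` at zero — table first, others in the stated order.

table();
translate([1501, 0, 0]) picture_frame();
translate([195, 73, 701]) chair();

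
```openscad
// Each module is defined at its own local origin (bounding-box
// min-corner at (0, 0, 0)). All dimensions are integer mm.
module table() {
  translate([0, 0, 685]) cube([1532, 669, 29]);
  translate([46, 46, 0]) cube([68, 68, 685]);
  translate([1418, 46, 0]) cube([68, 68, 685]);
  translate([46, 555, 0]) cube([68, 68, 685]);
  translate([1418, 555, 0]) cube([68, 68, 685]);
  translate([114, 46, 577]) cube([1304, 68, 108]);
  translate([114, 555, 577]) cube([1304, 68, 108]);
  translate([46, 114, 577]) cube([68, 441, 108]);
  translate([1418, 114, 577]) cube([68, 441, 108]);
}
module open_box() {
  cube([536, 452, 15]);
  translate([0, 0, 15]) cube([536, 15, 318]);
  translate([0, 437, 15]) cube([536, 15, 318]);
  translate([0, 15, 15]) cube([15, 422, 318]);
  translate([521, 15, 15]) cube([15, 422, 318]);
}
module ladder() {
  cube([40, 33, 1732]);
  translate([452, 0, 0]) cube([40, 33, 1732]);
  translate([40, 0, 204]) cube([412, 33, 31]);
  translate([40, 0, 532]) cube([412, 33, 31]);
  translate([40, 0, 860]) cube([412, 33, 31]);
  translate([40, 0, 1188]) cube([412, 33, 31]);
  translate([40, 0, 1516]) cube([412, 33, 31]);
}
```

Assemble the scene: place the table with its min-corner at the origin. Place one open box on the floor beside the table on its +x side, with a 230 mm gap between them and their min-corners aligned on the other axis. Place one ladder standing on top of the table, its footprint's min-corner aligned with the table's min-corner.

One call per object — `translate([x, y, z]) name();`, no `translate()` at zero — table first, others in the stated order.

table();
translate([1762, 0, 0]) open_box();
translate([0, 0, 714]) ladder();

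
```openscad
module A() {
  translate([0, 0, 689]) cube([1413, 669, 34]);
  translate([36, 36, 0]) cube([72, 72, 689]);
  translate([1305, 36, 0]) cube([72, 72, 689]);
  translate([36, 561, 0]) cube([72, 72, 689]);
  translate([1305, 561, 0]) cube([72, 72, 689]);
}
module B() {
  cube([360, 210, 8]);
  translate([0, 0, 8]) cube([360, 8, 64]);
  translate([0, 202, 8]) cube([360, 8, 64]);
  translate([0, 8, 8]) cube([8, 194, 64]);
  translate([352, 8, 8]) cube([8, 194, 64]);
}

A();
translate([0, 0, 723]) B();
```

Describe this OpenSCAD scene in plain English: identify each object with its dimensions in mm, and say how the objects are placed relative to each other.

A is a rectangular dining table. The top is 1413×669×34 mm with its upper surface at z = 723 mm. It stands on four 72×72 mm square legs, each inset 36 mm from the nearest pair of top edges, running from the floor to the underside of the top.

B is an open storage box with external size 360×210×72 mm and wall thickness 8 mm (the base is also 8 mm thick). The base covers the whole footprint; the four walls stand on the base, with the y-facing walls full-width and the x-facing walls fitting between their inner faces.

The open box is on top of the table.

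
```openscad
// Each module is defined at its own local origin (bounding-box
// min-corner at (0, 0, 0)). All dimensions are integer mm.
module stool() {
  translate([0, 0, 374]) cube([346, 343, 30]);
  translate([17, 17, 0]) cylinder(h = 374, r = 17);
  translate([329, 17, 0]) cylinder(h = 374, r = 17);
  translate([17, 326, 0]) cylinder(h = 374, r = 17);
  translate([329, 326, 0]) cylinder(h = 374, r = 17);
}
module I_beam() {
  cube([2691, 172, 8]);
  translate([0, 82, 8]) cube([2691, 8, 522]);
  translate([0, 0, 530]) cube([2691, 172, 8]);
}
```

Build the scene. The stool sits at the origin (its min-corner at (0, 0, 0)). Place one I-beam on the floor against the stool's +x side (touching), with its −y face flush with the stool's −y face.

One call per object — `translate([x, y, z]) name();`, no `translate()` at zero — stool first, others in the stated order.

stool();
translate([346, 0, 0]) I_beam();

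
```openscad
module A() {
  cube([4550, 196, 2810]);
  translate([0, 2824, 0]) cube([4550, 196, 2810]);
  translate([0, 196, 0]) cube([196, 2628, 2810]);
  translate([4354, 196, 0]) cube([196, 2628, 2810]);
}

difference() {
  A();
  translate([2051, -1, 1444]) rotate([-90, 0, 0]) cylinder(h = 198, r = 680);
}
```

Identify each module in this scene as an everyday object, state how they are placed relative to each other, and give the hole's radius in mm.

The subtracted cylinder has r = 680 mm.

A is a house frame. The house frame has a circular hole through its front wall. The hole's radius is 680 mm.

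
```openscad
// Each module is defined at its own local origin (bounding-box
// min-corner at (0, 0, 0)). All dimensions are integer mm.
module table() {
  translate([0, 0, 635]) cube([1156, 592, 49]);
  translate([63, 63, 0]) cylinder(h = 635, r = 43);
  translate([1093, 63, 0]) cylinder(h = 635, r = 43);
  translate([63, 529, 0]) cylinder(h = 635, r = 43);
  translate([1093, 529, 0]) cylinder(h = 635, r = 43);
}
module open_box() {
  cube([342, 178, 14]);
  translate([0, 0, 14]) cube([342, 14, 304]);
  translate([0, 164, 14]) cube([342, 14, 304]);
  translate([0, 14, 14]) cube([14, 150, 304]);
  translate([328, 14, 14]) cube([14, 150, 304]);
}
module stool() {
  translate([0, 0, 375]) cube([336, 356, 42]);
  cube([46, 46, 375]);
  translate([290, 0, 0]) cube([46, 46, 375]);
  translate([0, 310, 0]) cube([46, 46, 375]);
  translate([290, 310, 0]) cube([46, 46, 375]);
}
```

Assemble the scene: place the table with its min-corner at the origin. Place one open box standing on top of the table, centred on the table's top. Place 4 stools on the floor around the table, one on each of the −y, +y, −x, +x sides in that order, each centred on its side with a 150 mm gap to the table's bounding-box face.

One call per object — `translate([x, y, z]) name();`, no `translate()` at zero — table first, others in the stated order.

table();
translate([407, 207, 684]) open_box();
translate([410, -506, 0]) stool();
translate([410, 742, 0]) stool();
translate([-486, 118, 0]) stool();
translate([1306, 118, 0]) stool();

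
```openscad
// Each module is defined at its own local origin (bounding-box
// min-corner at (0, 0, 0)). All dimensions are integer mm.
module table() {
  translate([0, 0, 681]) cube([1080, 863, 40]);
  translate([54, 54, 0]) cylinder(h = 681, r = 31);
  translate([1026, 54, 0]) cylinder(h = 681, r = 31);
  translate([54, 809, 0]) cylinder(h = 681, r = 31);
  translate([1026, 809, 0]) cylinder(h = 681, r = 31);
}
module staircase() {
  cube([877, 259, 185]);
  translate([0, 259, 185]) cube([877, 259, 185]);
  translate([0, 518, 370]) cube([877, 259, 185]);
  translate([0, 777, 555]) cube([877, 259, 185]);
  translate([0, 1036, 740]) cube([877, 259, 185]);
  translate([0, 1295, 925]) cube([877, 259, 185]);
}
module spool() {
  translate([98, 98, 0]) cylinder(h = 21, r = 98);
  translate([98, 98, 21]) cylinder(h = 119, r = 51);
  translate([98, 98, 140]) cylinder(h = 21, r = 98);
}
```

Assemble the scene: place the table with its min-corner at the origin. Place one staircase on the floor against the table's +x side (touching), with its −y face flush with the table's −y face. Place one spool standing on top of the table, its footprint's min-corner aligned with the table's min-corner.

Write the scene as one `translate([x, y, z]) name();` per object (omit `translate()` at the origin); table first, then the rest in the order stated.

table();
translate([1080, 0, 0]) staircase();
translate([0, 0, 721]) spool();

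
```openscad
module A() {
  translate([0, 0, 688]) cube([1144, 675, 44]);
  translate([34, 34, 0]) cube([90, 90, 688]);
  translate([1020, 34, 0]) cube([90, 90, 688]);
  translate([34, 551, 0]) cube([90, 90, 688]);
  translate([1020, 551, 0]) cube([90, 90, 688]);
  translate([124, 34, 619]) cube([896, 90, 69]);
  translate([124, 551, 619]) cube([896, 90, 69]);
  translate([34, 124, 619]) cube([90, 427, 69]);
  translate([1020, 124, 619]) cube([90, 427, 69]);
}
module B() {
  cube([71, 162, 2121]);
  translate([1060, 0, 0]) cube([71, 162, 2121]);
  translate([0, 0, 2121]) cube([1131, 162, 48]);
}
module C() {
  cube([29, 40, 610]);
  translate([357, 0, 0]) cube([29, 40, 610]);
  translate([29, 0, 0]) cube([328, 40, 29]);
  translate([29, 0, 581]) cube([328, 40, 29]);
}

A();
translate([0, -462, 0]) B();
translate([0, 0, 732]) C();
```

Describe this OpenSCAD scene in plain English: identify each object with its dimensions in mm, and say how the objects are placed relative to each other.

A is a table with a 1144×675 mm rectangular top, 44 mm thick, top surface at z = 732 mm, supported by four 90×90 mm square legs, each inset 34 mm from the nearest pair of top edges, running from the floor. Four apron rails, 90 mm thick and 69 mm tall, run between adjacent legs with their top edges flush with the underside of the top and their outer faces flush with the legs' outer faces.

B is a rectangular door frame: two vertical jambs of 71×162 mm section, 2121 mm tall, with a clear opening 989 mm wide between their inner faces. A header 48 mm tall and 162 mm deep lies on top of the jambs and spans the full outside width.

C is a picture frame with a 328×552 mm rectangular opening (x by z) and a uniform 29 mm border on every side. Frame depth is 40 mm along y. It is built from two vertical stiles running the full outside height and two horizontal rails spanning the gap between the stiles.

The door frame is on the floor beside the table on its −y side. The picture frame is on top of the table.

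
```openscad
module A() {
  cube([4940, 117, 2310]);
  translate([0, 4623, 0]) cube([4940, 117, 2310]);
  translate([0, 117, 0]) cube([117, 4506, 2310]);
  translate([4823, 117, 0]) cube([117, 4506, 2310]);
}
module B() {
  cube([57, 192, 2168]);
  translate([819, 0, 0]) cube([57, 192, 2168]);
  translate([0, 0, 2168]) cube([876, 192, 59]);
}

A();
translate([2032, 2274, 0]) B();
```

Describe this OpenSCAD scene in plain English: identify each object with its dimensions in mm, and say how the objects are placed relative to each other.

A is the wall frame of a small rectangular building: four walls, each 2310 mm tall and 117 mm thick, enclosing a footprint 4940 mm (x) by 4740 mm (y) outside-to-outside, with no floor or roof. The front and back walls (the −y and +y sides) span the full width; the two side walls fit between them.

B is a rectangular door frame: two vertical jambs of 57×192 mm section, 2168 mm tall, with a clear opening 762 mm wide between their inner faces. A header 59 mm tall and 192 mm deep lies on top of the jambs and spans the full outside width.

The door frame sits inside the house frame, centred.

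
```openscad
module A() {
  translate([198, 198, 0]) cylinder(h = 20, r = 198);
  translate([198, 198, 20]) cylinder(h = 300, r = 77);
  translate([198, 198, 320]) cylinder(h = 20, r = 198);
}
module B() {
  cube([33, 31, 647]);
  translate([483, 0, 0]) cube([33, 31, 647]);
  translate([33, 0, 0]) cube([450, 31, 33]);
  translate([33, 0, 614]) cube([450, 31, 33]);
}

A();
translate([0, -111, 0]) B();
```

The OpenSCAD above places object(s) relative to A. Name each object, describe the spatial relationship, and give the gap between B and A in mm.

A is a spool. B is a picture frame. The picture frame is on the floor beside the spool on its −y side. The gap between the picture frame and the spool is 80 mm.

The picture frame's nearest face is 80 mm from the spool's −y face.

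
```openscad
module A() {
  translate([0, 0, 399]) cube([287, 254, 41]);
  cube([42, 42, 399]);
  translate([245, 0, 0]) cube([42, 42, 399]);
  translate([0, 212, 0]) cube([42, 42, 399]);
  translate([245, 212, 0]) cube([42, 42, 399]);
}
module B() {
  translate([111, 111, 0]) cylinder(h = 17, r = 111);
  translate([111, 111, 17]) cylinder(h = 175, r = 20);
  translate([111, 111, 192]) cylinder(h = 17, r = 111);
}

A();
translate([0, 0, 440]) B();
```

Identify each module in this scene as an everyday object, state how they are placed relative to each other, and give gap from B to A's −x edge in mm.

The spool's min-x is at 0; the stool's min-x is 0; gap = 0 mm.

A is a stool. B is a spool. The spool is on top of the stool. The gap from the spool to the stool's −x edge is 0 mm.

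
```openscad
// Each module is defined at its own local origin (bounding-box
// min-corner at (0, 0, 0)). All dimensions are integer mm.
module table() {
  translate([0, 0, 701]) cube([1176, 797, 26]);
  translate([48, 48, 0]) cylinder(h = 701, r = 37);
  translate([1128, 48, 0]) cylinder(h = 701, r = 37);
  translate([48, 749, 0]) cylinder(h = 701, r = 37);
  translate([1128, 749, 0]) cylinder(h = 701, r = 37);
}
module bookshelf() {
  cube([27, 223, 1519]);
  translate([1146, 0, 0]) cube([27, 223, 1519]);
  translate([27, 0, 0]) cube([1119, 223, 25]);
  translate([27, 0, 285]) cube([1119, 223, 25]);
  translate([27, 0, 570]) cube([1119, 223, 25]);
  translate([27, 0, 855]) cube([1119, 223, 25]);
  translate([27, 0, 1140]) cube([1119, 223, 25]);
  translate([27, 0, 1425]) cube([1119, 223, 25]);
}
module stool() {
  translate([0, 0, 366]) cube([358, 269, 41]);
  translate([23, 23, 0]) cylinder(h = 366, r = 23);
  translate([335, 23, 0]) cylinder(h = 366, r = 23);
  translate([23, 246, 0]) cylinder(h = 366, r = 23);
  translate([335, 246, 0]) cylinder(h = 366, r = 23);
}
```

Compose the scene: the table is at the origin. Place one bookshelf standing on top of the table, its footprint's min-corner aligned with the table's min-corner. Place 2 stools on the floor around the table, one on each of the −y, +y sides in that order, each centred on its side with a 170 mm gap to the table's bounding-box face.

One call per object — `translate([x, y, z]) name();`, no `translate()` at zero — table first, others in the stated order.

table();
translate([0, 0, 727]) bookshelf();
translate([409, -439, 0]) stool();
translate([409, 967, 0]) stool();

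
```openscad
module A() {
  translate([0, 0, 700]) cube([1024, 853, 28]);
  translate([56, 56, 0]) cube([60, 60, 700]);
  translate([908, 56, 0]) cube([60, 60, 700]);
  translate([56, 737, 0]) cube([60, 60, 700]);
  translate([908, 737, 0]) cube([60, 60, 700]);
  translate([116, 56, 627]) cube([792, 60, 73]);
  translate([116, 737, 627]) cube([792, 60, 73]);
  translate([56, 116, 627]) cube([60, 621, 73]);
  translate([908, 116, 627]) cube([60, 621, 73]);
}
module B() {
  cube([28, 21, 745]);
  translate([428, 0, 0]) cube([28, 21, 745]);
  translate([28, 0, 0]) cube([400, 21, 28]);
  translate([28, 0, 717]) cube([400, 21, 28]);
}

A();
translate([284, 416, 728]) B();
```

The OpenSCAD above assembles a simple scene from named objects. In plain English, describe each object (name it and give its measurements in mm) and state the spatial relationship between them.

A is a table with a 1024×853 mm rectangular top, 28 mm thick, top surface at z = 728 mm, supported by four 60×60 mm square legs, each inset 56 mm from the nearest pair of top edges, running from the floor. Four apron rails, 60 mm thick and 73 mm tall, run between adjacent legs with their top edges flush with the underside of the top and their outer faces flush with the legs' outer faces.

B is a rectangular picture frame lying in the x–z plane (depth along y). The opening is 400 mm wide (x) by 689 mm tall (z), surrounded by a border 28 mm wide on all four sides. The frame is 21 mm deep and is made of two full-height vertical stiles with two horizontal rails fitted between them.

The picture frame is on top of the table, centred.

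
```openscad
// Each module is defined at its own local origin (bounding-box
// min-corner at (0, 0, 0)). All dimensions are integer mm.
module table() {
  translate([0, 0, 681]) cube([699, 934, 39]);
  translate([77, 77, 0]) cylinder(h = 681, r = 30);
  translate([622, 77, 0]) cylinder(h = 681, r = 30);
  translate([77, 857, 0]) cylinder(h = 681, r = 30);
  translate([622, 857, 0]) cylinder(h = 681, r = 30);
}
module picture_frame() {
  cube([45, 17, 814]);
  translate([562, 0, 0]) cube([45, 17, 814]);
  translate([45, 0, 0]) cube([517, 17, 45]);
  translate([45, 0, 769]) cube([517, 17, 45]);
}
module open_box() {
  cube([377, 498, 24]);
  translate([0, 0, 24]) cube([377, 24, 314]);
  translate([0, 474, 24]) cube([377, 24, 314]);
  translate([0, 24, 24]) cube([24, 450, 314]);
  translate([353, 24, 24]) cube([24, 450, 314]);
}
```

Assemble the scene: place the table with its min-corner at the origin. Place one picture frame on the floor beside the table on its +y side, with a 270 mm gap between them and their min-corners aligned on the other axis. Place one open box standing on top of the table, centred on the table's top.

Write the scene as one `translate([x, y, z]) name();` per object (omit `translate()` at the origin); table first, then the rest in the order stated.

table();
translate([0, 1204, 0]) picture_frame();
translate([161, 218, 720]) open_box();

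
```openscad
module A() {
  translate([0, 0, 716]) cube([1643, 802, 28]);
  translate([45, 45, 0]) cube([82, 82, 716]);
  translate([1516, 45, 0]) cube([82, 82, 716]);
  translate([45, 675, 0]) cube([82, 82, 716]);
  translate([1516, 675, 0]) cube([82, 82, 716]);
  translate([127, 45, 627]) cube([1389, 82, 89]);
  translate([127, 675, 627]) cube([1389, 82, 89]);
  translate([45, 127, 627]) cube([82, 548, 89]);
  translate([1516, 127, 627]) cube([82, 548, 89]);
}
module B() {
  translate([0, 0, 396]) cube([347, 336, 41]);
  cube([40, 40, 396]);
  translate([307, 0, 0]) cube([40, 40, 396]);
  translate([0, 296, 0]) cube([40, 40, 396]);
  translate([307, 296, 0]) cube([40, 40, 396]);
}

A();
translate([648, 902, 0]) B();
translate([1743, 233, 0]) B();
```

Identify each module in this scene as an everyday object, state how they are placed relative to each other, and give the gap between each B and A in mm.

A is a table. B is a stool. Two stools sit around the table at the +y, +x sides. The gap between each stool and the table is 100 mm.

Each stool's nearest face is 100 mm from the table's bounding box.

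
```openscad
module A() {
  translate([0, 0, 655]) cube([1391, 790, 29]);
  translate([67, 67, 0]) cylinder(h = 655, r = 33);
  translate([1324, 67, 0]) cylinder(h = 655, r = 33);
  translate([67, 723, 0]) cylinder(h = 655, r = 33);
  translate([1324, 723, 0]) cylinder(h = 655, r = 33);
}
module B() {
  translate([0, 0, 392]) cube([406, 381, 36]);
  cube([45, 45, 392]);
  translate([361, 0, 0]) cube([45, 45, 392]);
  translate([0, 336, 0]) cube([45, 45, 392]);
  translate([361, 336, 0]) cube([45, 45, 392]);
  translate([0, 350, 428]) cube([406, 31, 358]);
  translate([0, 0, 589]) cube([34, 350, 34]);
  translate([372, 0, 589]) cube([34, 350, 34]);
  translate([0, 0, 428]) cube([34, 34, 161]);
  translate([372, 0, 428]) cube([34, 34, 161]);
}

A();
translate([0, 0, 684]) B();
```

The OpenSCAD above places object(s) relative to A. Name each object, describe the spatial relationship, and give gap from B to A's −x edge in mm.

A is a table. B is a chair. The chair is on top of the table. The gap from the chair to the table's −x edge is 0 mm.

The chair's min-x is at 0; the table's min-x is 0; gap = 0 mm.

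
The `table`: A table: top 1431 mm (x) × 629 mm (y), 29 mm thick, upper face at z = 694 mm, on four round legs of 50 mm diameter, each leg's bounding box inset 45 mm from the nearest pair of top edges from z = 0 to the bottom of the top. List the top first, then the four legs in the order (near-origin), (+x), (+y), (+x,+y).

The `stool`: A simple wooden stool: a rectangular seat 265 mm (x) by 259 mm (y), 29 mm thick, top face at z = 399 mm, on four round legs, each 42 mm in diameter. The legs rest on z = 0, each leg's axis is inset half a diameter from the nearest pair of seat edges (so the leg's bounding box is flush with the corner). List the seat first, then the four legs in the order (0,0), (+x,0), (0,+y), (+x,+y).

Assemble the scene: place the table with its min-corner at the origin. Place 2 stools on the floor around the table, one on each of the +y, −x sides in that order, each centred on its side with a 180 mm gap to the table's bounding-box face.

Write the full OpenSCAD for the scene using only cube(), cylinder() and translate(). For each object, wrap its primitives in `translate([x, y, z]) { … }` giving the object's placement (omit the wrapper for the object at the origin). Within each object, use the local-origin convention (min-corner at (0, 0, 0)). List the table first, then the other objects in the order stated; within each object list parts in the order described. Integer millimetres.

translate([0, 0, 665]) cube([1431, 629, 29]);
translate([70, 70, 0]) cylinder(h = 665, r = 25);
translate([1361, 70, 0]) cylinder(h = 665, r = 25);
translate([70, 559, 0]) cylinder(h = 665, r = 25);
translate([1361, 559, 0]) cylinder(h = 665, r = 25);
translate([583, 809, 0]) {
  translate([0, 0, 370]) cube([265, 259, 29]);
  translate([21, 21, 0]) cylinder(h = 370, r = 21);
  translate([244, 21, 0]) cylinder(h = 370, r = 21);
  translate([21, 238, 0]) cylinder(h = 370, r = 21);
  translate([244, 238, 0]) cylinder(h = 370, r = 21);
}
translate([-445, 185, 0]) {
  translate([0, 0, 370]) cube([265, 259, 29]);
  translate([21, 21, 0]) cylinder(h = 370, r = 21);
  translate([244, 21, 0]) cylinder(h = 370, r = 21);
  translate([21, 238, 0]) cylinder(h = 370, r = 21);
  translate([244, 238, 0]) cylinder(h = 370, r = 21);
}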